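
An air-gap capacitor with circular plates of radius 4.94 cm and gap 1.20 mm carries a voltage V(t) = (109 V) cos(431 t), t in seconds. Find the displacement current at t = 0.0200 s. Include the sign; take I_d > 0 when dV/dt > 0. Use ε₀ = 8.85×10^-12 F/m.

dE/dt = (V₀ω/d)·−sin(ωt) with ωt = 8.62 rad: (109)(431)(-0.7207)/(1.20×10^-3) = -2.821×10^7 V/(m·s).
I_d = ε₀ A dE/dt = (8.85×10^-12)(7.667×10^-3)(-2.821×10^7) = -1.91×10^-6 A.

-1.91×10^-6 A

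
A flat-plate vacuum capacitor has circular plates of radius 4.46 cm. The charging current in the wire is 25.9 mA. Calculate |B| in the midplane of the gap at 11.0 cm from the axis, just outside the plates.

No conduction current crosses the gap, so I_d there equals the 0.0259 A in the leads.
With r > R the enclosed displacement current is the full I_d; B = μ₀ I_d / (2πr) = 4.71×10^-8 T.

4.71×10^-8 T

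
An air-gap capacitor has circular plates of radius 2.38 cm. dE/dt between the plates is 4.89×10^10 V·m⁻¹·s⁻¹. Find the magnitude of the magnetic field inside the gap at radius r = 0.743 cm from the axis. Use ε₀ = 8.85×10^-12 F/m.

2.02×10^-9 T

Through the whole plate area (πR² = 1.780×10^-3 m²), I_d = ε₀ πR² dE/dt = 7.703×10^-4 A.
∮B·dl = μ₀ I_d,enc with I_d,enc = I_d r²/R² = 7.507×10^-5 A; so B = μ₀ I_d,enc/(2πr) = 2.02×10^-9 T.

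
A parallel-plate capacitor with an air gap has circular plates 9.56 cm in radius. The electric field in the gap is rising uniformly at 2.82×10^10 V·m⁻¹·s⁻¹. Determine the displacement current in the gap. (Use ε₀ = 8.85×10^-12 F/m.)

7.17×10^-3 A

The displacement current is ε₀ times dΦ_E/dt = ε₀ A dE/dt = (8.85×10^-12)(0.02871)(2.82×10^10) = 7.17×10^-3 A.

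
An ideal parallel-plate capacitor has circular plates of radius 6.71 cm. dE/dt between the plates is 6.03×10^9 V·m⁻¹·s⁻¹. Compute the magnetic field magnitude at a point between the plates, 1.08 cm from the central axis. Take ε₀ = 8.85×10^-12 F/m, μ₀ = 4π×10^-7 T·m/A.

Total displacement current: I_d = ε₀(πR²)(dE/dt) = (8.85×10^-12)(0.01414)(6.03×10^9) = 7.546×10^-4 A.
For r < R the Ampère–Maxwell law gives B(2πr) = μ₀ I_d (r²/R²), so B = μ₀ I_d r/(2πR²) = (4π×10^-7)(7.546×10^-4)(0.0108)/(2π·0.0671²) = 3.62×10^-10 T.

3.62×10^-10 T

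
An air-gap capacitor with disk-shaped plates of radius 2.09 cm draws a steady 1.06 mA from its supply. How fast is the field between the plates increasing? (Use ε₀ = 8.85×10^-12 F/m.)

8.73×10^10 V/(m·s)

The displacement current between the plates equals the conduction current, I_d = 1.06 mA.
Inverting I_d = ε₀ A dE/dt gives dE/dt = 1.06×10^-3 / (8.85×10^-12 · 1.372×10^-3) = 8.73×10^10 V/(m·s).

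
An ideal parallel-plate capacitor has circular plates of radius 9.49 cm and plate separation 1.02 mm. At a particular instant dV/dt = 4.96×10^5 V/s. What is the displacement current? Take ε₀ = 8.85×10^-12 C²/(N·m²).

1.22×10^-4 A

The displacement current equals the charging current C dV/dt. With C = ε₀A/d = (8.85×10^-12)(0.02829)/(1.02×10^-3) = 2.455×10^-10 F, I_d = (2.455×10^-10)(4.96×10^5) = 1.22×10^-4 A.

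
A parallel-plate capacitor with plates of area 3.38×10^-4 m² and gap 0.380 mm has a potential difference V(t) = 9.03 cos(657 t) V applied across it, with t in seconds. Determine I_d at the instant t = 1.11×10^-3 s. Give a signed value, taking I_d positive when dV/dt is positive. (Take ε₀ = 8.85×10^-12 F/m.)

-3.11×10^-8 A

dE/dt = (V₀ω/d)·−sin(ωt) with ωt = 0.72927 rad: (9.03)(657)(-0.6663)/(3.80×10^-4) = -1.040×10^7 V/(m·s).
I_d = ε₀ A dE/dt = (8.85×10^-12)(3.38×10^-4)(-1.040×10^7) = -3.11×10^-8 A.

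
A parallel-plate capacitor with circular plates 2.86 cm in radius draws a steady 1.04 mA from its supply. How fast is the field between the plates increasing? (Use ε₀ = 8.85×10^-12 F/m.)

4.57×10^10 V/(m·s)

By continuity, I_d in the gap equals the 1.04 mA flowing in the wire.
Inverting I_d = ε₀ A dE/dt gives dE/dt = 1.04×10^-3 / (8.85×10^-12 · 2.570×10^-3) = 4.57×10^10 V/(m·s).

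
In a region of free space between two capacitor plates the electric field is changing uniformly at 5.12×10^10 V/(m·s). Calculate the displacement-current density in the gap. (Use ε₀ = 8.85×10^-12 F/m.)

J_d = ε₀ ∂E/∂t, so J_d = 0.453 A/m².

0.453 A/m²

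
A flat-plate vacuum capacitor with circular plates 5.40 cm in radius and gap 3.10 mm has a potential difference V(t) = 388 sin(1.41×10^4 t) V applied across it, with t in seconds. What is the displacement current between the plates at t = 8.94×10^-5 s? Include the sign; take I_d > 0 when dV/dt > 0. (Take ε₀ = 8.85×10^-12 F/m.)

4.37×10^-5 A

dE/dt = (V₀ω/d)·cos(ωt) with ωt = 1.26054 rad: (388)(1.41×10^4)(0.3053)/(3.10×10^-3) = 5.388×10^8 V/(m·s).
I_d = ε₀ A dE/dt = (8.85×10^-12)(9.161×10^-3)(5.388×10^8) = 4.37×10^-5 A.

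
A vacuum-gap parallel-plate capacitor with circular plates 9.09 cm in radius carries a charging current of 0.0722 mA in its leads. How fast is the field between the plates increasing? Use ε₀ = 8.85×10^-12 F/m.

Charge continuity gives I_d = I = 7.22×10^-5 A between the plates.
Since I_d = ε₀ A dE/dt, dE/dt = I_d/(ε₀A) = (7.22×10^-5)/((8.85×10^-12)(0.02596)) = 3.14×10^8 V/(m·s).

3.14×10^8 V/(m·s)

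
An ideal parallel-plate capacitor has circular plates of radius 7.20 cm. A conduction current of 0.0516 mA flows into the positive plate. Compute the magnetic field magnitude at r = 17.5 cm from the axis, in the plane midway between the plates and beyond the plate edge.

5.90×10^-11 T

No conduction current crosses the gap, so I_d there equals the 5.16×10^-5 A in the leads.
With r > R the enclosed displacement current is the full I_d; B = μ₀ I_d / (2πr) = 5.90×10^-11 T.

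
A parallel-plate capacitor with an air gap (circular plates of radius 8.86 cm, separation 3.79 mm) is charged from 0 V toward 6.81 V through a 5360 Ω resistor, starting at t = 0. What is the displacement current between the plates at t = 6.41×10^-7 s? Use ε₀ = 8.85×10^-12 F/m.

C = ε₀A/d = (8.85×10^-12)(0.02466)/(3.79×10^-3) = 5.758×10^-11 F and τ = RC = 3.086×10^-7 s. I_d in the gap equals the RC charging current.
I_d(t) = (V₀/R) e^(−t/τ) = 1.271×10^-3 · e^(−2.077) = 1.59×10^-4 A.

1.59×10^-4 A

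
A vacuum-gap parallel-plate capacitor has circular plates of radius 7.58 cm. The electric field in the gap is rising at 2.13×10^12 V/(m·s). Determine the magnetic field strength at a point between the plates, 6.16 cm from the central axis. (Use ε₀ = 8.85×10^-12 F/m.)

Through the whole plate area (πR² = 0.01805 m²), I_d = ε₀ πR² dE/dt = 0.3403 A.
An Ampèrian loop of radius r encloses a fraction (r/R)² of I_d. Then B·2πr = μ₀ I_d (r/R)², giving B = μ₀ I_d r/(2πR²) = 7.30×10^-7 T.

7.30×10^-7 T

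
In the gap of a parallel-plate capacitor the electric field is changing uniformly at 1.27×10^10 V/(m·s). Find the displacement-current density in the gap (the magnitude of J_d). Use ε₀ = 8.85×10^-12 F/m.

J_d = ε₀ ∂E/∂t, so J_d = 0.112 A/m².

0.112 A/m²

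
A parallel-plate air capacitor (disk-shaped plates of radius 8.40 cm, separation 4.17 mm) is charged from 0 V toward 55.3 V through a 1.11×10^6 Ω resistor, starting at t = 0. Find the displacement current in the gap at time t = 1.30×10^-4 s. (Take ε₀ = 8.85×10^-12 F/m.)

C = ε₀A/d = (8.85×10^-12)(0.02217)/(4.17×10^-3) = 4.705×10^-11 F, so τ = RC = 5.223×10^-5 s.
The conduction current is I(t) = (V₀/R) e^(−t/τ), and the displacement current between the plates equals it.
t/τ = 2.489; I_d = (55.3/1.11×10^6) · e^(−2.489) = (4.982×10^-5)(0.08299) = 4.13×10^-6 A.

4.13×10^-6 A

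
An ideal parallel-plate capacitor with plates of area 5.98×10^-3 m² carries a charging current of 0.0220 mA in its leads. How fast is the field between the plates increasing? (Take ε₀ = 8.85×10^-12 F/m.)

The displacement current between the plates equals the conduction current, I_d = 0.0220 mA.
Then dE/dt = I_d/(ε₀A) = 4.16×10^8 V/(m·s).

4.16×10^8 V/(m·s)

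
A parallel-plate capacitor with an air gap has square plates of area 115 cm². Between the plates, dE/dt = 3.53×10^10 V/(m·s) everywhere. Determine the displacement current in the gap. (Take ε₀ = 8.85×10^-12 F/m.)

3.59×10^-3 A

The displacement current is ε₀ times dΦ_E/dt = ε₀ A dE/dt = (8.85×10^-12)(0.0115)(3.53×10^10) = 3.59×10^-3 A.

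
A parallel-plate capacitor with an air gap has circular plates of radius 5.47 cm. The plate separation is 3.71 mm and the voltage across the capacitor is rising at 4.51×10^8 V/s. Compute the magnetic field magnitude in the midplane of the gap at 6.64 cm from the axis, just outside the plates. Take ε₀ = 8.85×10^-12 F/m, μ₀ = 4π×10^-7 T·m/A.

3.05×10^-8 T

dE/dt = (dV/dt)/d = 1.216×10^11 V/(m·s); I_d = ε₀(πR²)(dE/dt) = (8.85×10^-12)(9.400×10^-3)(1.216×10^11) = 0.01012 A.
With r > R the enclosed displacement current is the full I_d; B = μ₀ I_d / (2πr) = 3.05×10^-8 T.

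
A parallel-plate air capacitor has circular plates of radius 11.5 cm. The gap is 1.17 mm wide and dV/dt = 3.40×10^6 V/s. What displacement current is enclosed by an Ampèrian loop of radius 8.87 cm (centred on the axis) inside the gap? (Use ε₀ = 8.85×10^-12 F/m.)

6.36×10^-4 A

With E = V/d, dE/dt = 2.906×10^9 V/(m·s) and πR² = 0.04155 m², giving I_d = ε₀ πR² dE/dt = 1.069×10^-3 A.
Since J_d is uniform, the enclosed fraction is (r/R)² = 0.5949, giving I_d,enc = 6.36×10^-4 A.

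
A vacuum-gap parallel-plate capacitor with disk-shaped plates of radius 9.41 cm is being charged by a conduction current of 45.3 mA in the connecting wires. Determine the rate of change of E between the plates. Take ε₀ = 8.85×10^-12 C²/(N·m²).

1.84×10^11 V/(m·s)

By continuity, I_d in the gap equals the 45.3 mA flowing in the wire.
Since I_d = ε₀ A dE/dt, dE/dt = I_d/(ε₀A) = (0.0453)/((8.85×10^-12)(0.02782)) = 1.84×10^11 V/(m·s).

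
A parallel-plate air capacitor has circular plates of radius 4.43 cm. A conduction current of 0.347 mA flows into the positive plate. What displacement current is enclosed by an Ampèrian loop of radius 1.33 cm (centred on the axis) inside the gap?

3.13×10^-5 A

By continuity the displacement current in the gap matches the conduction current: I_d = 3.47×10^-4 A.
Through an area πr² the displacement current is I_d·(πr²/πR²) = I_d (r/R)² = 3.13×10^-5 A.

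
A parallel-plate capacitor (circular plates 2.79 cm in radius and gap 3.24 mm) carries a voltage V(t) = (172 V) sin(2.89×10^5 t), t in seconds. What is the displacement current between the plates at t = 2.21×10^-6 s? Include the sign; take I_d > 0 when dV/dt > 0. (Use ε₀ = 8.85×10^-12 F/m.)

C = ε₀A/d = (8.85×10^-12)(2.445×10^-3)/(3.24×10^-3) = 6.678×10^-12 F. dV/dt = V₀ω·cos(ωt); at ωt = 0.63869 rad this factor is 0.8029.
I_d = C dV/dt = (6.678×10^-12)(172)(2.89×10^5)(0.8029) = 2.67×10^-4 A.

2.67×10^-4 A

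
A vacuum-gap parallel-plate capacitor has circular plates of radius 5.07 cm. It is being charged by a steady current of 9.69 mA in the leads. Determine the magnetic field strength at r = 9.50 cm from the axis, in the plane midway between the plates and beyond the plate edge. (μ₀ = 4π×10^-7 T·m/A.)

By continuity the displacement current in the gap matches the conduction current: I_d = 9.69×10^-3 A.
With r > R the enclosed displacement current is the full I_d; B = μ₀ I_d / (2πr) = 2.04×10^-8 T.

2.04×10^-8 T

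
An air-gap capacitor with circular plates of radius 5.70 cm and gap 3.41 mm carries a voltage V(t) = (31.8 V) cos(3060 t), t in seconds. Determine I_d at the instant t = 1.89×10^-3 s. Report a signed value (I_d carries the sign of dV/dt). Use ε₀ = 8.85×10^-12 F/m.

1.24×10^-6 A

dE/dt = (V₀ω/d)·−sin(ωt) with ωt = 5.7834 rad: (31.8)(3060)(0.4792)/(3.41×10^-3) = 1.367×10^7 V/(m·s).
I_d = ε₀ A dE/dt = (8.85×10^-12)(0.01021)(1.367×10^7) = 1.24×10^-6 A.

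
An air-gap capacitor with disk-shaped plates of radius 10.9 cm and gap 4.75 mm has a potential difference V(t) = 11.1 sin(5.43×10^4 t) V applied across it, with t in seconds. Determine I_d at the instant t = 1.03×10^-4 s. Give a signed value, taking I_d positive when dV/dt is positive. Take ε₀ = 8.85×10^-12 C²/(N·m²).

3.23×10^-5 A

C = ε₀A/d = (8.85×10^-12)(0.03733)/(4.75×10^-3) = 6.955×10^-11 F. dV/dt = V₀ω·cos(ωt); at ωt = 5.5929 rad this factor is 0.7711.
I_d = C dV/dt = (6.955×10^-11)(11.1)(5.43×10^4)(0.7711) = 3.23×10^-5 A.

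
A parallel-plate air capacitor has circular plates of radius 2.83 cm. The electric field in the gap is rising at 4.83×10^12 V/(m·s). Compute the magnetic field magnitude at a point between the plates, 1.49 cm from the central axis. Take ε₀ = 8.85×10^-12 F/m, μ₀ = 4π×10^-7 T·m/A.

4.00×10^-7 T

Through the whole plate area (πR² = 2.516×10^-3 m²), I_d = ε₀ πR² dE/dt = 0.1075 A.
∮B·dl = μ₀ I_d,enc with I_d,enc = I_d r²/R² = 0.02980 A; so B = μ₀ I_d,enc/(2πr) = 4.00×10^-7 T.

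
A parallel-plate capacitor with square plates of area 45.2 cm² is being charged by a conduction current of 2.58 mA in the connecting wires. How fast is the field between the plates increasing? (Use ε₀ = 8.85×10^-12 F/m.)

6.45×10^10 V/(m·s)

By continuity, I_d in the gap equals the 2.58 mA flowing in the wire.
Since I_d = ε₀ A dE/dt, dE/dt = I_d/(ε₀A) = (2.58×10^-3)/((8.85×10^-12)(4.52×10^-3)) = 6.45×10^10 V/(m·s).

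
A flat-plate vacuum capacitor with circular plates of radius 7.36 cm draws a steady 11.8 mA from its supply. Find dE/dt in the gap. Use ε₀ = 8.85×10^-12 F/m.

Charge continuity gives I_d = I = 0.0118 A between the plates.
Since I_d = ε₀ A dE/dt, dE/dt = I_d/(ε₀A) = (0.0118)/((8.85×10^-12)(0.01702)) = 7.83×10^10 V/(m·s).

7.83×10^10 V/(m·s)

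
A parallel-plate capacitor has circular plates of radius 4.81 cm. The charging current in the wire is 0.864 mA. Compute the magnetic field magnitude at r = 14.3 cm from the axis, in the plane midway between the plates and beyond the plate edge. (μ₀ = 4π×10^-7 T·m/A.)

1.21×10^-9 T

By continuity the displacement current in the gap matches the conduction current: I_d = 8.64×10^-4 A.
Outside the plates the loop encloses all of I_d, so B·2πr = μ₀ I_d and B = 1.21×10^-9 T.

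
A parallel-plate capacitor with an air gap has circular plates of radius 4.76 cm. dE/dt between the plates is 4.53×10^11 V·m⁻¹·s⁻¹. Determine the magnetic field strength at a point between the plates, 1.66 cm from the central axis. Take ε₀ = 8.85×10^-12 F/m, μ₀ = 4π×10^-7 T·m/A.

Total displacement current: I_d = ε₀(πR²)(dE/dt) = (8.85×10^-12)(7.118×10^-3)(4.53×10^11) = 0.02854 A.
An Ampèrian loop of radius r encloses a fraction (r/R)² of I_d. Then B·2πr = μ₀ I_d (r/R)², giving B = μ₀ I_d r/(2πR²) = 4.18×10^-8 T.

4.18×10^-8 T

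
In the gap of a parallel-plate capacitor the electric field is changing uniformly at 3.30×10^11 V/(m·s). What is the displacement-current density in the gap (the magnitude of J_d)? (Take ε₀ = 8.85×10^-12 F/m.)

2.92 A/m²

J_d = ε₀ ∂E/∂t, so J_d = 2.92 A/m².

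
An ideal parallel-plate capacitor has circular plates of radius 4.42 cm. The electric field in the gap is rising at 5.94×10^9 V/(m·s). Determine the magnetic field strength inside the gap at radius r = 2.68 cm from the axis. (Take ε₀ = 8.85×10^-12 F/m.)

8.85×10^-10 T

I_d = ε₀ dΦ_E/dt = ε₀ πR² (dE/dt) = (8.85×10^-12)(6.138×10^-3)(5.94×10^9) = 3.227×10^-4 A through the full plate area.
An Ampèrian loop of radius r encloses a fraction (r/R)² of I_d. Then B·2πr = μ₀ I_d (r/R)², giving B = μ₀ I_d r/(2πR²) = 8.85×10^-10 T.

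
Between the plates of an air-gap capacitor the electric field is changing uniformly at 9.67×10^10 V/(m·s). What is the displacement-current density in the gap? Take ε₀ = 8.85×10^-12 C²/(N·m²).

The displacement-current density is ε₀ ∂E/∂t = (8.85×10^-12)(9.67×10^10) = 0.856 A/m².

0.856 A/m²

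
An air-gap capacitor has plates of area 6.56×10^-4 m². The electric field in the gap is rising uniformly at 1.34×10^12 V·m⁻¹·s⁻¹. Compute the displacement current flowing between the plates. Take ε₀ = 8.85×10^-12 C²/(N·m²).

7.78×10^-3 A

I_d = ε₀ A (dE/dt) = (8.85×10^-12)(6.56×10^-4 m²)(1.34×10^12) = 7.78×10^-3 A.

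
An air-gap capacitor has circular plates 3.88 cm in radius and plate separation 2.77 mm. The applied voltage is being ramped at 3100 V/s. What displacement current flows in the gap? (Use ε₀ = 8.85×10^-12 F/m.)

The field between the plates is E = V/d, so dE/dt = (3100)/(2.77×10^-3 m) = 1.119×10^6 V/(m·s).
I_d = ε₀ A (dE/dt) = (8.85×10^-12)(4.729×10^-3)(1.119×10^6) = 4.68×10^-8 A.

4.68×10^-8 A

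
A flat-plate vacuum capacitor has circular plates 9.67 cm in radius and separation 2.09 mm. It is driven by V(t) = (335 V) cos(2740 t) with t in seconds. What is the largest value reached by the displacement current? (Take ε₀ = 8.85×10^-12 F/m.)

C = ε₀A/d = (8.85×10^-12)(0.02938)/(2.09×10^-3) = 1.244×10^-10 F; ω = 2740 rad/s.
I_d = C dV/dt, so |I_d|_max = C V₀ ω = (1.244×10^-10)(335)(2740) = 1.14×10^-4 A.

1.14×10^-4 A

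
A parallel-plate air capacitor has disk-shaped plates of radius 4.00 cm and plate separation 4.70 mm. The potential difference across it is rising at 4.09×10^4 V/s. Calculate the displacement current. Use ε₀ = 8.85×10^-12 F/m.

3.87×10^-7 A

The displacement current equals the charging current C dV/dt. With C = ε₀A/d = (8.85×10^-12)(5.027×10^-3)/(4.70×10^-3) = 9.466×10^-12 F, I_d = (9.466×10^-12)(4.09×10^4) = 3.87×10^-7 A.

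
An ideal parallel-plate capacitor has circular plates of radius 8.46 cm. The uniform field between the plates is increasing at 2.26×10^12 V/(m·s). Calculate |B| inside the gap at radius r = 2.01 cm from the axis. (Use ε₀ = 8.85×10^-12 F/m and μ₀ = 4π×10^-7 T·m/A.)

2.53×10^-7 T

I_d = ε₀ dΦ_E/dt = ε₀ πR² (dE/dt) = (8.85×10^-12)(0.02248)(2.26×10^12) = 0.4496 A through the full plate area.
∮B·dl = μ₀ I_d,enc with I_d,enc = I_d r²/R² = 0.02538 A; so B = μ₀ I_d,enc/(2πr) = 2.53×10^-7 T.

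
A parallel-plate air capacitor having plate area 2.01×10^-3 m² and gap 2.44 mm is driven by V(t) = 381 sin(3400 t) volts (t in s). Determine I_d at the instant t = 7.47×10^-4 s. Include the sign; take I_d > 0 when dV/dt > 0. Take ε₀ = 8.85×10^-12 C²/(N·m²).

-7.78×10^-6 A

C = ε₀A/d = (8.85×10^-12)(2.01×10^-3)/(2.44×10^-3) = 7.290×10^-12 F. dV/dt = V₀ω·cos(ωt); at ωt = 2.5398 rad this factor is -0.8243.
I_d = C dV/dt = (7.290×10^-12)(381)(3400)(-0.8243) = -7.78×10^-6 A.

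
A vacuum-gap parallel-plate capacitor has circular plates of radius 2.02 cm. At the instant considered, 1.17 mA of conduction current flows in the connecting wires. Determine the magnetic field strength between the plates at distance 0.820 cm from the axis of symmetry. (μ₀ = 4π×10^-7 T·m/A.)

4.70×10^-9 T

Between the plates the displacement current equals the wire current: I_d = 1.17 mA = 1.17×10^-3 A.
An Ampèrian loop of radius r encloses a fraction (r/R)² of I_d. Then B·2πr = μ₀ I_d (r/R)², giving B = μ₀ I_d r/(2πR²) = 4.70×10^-9 T.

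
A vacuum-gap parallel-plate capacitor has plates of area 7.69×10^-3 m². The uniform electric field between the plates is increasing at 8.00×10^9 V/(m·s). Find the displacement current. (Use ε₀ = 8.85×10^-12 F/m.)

5.44×10^-4 A

With a uniform field, Φ_E = EA, so I_d = ε₀ A dE/dt = 5.44×10^-4 A.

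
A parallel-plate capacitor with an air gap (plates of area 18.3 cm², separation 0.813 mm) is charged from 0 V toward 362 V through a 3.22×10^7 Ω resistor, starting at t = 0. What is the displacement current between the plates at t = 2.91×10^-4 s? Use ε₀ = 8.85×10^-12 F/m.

With C = ε₀A/d = (8.85×10^-12)(1.83×10^-3)/(8.13×10^-4) = 1.992×10^-11 F, the time constant is τ = RC = 6.414×10^-4 s, so t/τ = 0.4537 and e^(−t/τ) = 0.6353.
I_d = I_cond = (V₀/R) e^(−t/τ) = (1.124×10^-5)(0.6353) = 7.14×10^-6 A.

7.14×10^-6 A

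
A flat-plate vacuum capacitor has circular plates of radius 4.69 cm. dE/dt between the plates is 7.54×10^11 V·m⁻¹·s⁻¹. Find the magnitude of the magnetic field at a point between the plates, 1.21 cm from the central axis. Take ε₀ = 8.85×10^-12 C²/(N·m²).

Through the whole plate area (πR² = 6.910×10^-3 m²), I_d = ε₀ πR² dE/dt = 0.04611 A.
For r < R the Ampère–Maxwell law gives B(2πr) = μ₀ I_d (r²/R²), so B = μ₀ I_d r/(2πR²) = (4π×10^-7)(0.04611)(0.0121)/(2π·0.0469²) = 5.07×10^-8 T.

5.07×10^-8 T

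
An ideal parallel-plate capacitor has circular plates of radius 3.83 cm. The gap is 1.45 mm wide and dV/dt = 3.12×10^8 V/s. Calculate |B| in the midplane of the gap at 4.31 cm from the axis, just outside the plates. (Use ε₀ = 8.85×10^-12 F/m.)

4.07×10^-8 T

With E = V/d, dE/dt = 2.152×10^11 V/(m·s) and πR² = 4.608×10^-3 m², giving I_d = ε₀ πR² dE/dt = 8.776×10^-3 A.
Outside the plates the loop encloses all of I_d, so B·2πr = μ₀ I_d and B = 4.07×10^-8 T.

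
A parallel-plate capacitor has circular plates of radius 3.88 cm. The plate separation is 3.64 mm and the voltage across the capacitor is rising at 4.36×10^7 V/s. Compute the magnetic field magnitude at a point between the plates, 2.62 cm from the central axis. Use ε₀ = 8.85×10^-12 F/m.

1.75×10^-9 T

With E = V/d, dE/dt = 1.198×10^10 V/(m·s) and πR² = 4.729×10^-3 m², giving I_d = ε₀ πR² dE/dt = 5.014×10^-4 A.
An Ampèrian loop of radius r encloses a fraction (r/R)² of I_d. Then B·2πr = μ₀ I_d (r/R)², giving B = μ₀ I_d r/(2πR²) = 1.75×10^-9 T.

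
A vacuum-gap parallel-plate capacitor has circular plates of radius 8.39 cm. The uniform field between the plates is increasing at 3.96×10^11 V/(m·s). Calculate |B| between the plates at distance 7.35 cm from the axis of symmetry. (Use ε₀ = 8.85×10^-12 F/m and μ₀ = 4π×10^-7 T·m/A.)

1.62×10^-7 T

Total displacement current: I_d = ε₀(πR²)(dE/dt) = (8.85×10^-12)(0.02211)(3.96×10^11) = 0.07749 A.
For r < R the Ampère–Maxwell law gives B(2πr) = μ₀ I_d (r²/R²), so B = μ₀ I_d r/(2πR²) = (4π×10^-7)(0.07749)(0.0735)/(2π·0.0839²) = 1.62×10^-7 T.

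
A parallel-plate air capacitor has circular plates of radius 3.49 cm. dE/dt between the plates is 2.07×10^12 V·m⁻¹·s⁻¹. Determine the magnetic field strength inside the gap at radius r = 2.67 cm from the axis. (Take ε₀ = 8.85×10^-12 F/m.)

3.07×10^-7 T

Total displacement current: I_d = ε₀(πR²)(dE/dt) = (8.85×10^-12)(3.826×10^-3)(2.07×10^12) = 0.07009 A.
∮B·dl = μ₀ I_d,enc with I_d,enc = I_d r²/R² = 0.04102 A; so B = μ₀ I_d,enc/(2πr) = 3.07×10^-7 T.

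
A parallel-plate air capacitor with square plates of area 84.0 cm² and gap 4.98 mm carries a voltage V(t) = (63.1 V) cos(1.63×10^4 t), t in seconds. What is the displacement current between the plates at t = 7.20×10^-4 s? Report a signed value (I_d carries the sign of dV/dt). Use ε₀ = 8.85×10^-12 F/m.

dV/dt = (63.1)(1.63×10^4)·−sin(11.736) = 7.592×10^5 V/s.
I_d = C dV/dt with C = ε₀A/d = (8.85×10^-12)(8.40×10^-3)/(4.98×10^-3) = 1.493×10^-11 F, so I_d = (1.493×10^-11)(7.592×10^5) = 1.13×10^-5 A.

1.13×10^-5 A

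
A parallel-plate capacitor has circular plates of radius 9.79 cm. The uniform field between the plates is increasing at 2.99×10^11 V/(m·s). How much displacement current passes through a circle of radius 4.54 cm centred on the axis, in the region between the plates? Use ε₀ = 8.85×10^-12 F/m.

Through the whole plate area (πR² = 0.03011 m²), I_d = ε₀ πR² dE/dt = 0.07968 A.
The field is uniform, so I_d,enc = I_d (r/R)² = (0.07968)(4.54/9.79)² = 0.0171 A.

0.0171 A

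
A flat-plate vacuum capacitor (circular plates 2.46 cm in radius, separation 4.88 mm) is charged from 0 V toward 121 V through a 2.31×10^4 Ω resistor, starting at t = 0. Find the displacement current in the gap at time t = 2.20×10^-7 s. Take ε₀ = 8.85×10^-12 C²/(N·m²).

C = ε₀A/d = (8.85×10^-12)(1.901×10^-3)/(4.88×10^-3) = 3.448×10^-12 F and τ = RC = 7.965×10^-8 s. I_d in the gap equals the RC charging current.
I_d(t) = (V₀/R) e^(−t/τ) = 5.238×10^-3 · e^(−2.762) = 3.31×10^-4 A.

3.31×10^-4 A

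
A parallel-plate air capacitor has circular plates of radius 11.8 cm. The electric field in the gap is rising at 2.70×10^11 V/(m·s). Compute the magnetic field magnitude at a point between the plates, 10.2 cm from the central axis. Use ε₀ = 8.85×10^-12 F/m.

1.53×10^-7 T

I_d = ε₀ dΦ_E/dt = ε₀ πR² (dE/dt) = (8.85×10^-12)(0.04374)(2.70×10^11) = 0.1045 A through the full plate area.
For r < R the Ampère–Maxwell law gives B(2πr) = μ₀ I_d (r²/R²), so B = μ₀ I_d r/(2πR²) = (4π×10^-7)(0.1045)(0.102)/(2π·0.118²) = 1.53×10^-7 T.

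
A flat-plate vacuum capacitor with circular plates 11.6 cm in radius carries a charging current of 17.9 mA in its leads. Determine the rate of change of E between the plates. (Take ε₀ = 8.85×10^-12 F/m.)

4.78×10^10 V/(m·s)

The displacement current between the plates equals the conduction current, I_d = 17.9 mA.
Inverting I_d = ε₀ A dE/dt gives dE/dt = 0.0179 / (8.85×10^-12 · 0.04227) = 4.78×10^10 V/(m·s).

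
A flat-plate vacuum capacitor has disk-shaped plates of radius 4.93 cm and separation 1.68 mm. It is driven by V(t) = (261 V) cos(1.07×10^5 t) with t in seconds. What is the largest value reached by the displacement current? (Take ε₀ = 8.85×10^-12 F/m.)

C = ε₀A/d = (8.85×10^-12)(7.636×10^-3)/(1.68×10^-3) = 4.023×10^-11 F; ω = 1.07×10^5 rad/s.
I_d = C dV/dt, so |I_d|_max = C V₀ ω = (4.023×10^-11)(261)(1.07×10^5) = 1.12×10^-3 A.

1.12×10^-3 A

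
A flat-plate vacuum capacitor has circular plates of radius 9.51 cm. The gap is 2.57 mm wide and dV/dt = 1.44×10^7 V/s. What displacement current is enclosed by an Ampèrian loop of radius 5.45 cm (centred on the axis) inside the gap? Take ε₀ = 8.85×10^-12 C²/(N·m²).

I_d = C dV/dt with C = ε₀πR²/d = 9.783×10^-11 F, so I_d = (9.783×10^-11)(1.44×10^7) = 1.409×10^-3 A.
The field is uniform, so I_d,enc = I_d (r/R)² = (1.409×10^-3)(5.45/9.51)² = 4.63×10^-4 A.

4.63×10^-4 A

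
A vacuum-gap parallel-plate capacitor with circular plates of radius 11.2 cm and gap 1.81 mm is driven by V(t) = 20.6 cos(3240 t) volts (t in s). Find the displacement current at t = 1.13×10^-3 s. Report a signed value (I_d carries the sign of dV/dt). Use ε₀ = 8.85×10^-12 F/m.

dE/dt = (V₀ω/d)·−sin(ωt) with ωt = 3.6612 rad: (20.6)(3240)(0.4965)/(1.81×10^-3) = 1.831×10^7 V/(m·s).
I_d = ε₀ A dE/dt = (8.85×10^-12)(0.03941)(1.831×10^7) = 6.39×10^-6 A.

6.39×10^-6 A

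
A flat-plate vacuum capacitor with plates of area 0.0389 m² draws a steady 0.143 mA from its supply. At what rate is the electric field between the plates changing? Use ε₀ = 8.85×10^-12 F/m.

4.15×10^8 V/(m·s)

By continuity, I_d in the gap equals the 0.143 mA flowing in the wire.
Since I_d = ε₀ A dE/dt, dE/dt = I_d/(ε₀A) = (1.43×10^-4)/((8.85×10^-12)(0.0389)) = 4.15×10^8 V/(m·s).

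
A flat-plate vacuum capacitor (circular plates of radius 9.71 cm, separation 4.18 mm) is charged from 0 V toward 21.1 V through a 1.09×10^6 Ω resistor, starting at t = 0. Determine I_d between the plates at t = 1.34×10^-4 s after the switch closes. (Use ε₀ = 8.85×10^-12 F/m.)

C = ε₀A/d = (8.85×10^-12)(0.02962)/(4.18×10^-3) = 6.271×10^-11 F, so τ = RC = 6.835×10^-5 s.
The conduction current is I(t) = (V₀/R) e^(−t/τ), and the displacement current between the plates equals it.
t/τ = 1.960; I_d = (21.1/1.09×10^6) · e^(−1.960) = (1.936×10^-5)(0.1409) = 2.73×10^-6 A.

2.73×10^-6 A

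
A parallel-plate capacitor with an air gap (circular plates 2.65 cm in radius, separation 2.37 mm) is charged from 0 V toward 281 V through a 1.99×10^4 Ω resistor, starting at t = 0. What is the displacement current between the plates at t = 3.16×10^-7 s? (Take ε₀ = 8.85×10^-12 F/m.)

2.05×10^-3 A

C = ε₀A/d = (8.85×10^-12)(2.206×10^-3)/(2.37×10^-3) = 8.238×10^-12 F, so τ = RC = 1.639×10^-7 s.
The conduction current is I(t) = (V₀/R) e^(−t/τ), and the displacement current between the plates equals it.
t/τ = 1.928; I_d = (281/1.99×10^4) · e^(−1.928) = (0.01412)(0.1454) = 2.05×10^-3 A.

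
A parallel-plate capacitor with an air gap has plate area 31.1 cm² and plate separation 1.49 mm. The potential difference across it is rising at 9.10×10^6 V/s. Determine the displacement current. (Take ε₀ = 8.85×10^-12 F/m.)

The field between the plates is E = V/d, so dE/dt = (9.10×10^6)/(1.49×10^-3 m) = 6.107×10^9 V/(m·s).
I_d = ε₀ A (dE/dt) = (8.85×10^-12)(3.11×10^-3)(6.107×10^9) = 1.68×10^-4 A.

1.68×10^-4 A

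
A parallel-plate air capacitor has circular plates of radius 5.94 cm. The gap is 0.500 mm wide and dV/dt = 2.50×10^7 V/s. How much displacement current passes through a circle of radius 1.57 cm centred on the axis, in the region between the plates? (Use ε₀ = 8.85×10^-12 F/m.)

3.43×10^-4 A

With E = V/d, dE/dt = 5.000×10^10 V/(m·s) and πR² = 0.01108 m², giving I_d = ε₀ πR² dE/dt = 4.903×10^-3 A.
Since J_d is uniform, the enclosed fraction is (r/R)² = 0.06986, giving I_d,enc = 3.43×10^-4 A.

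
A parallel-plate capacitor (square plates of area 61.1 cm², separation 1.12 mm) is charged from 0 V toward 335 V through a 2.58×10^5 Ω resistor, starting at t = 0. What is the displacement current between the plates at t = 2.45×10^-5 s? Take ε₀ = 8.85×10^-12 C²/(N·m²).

With C = ε₀A/d = (8.85×10^-12)(6.11×10^-3)/(1.12×10^-3) = 4.828×10^-11 F, the time constant is τ = RC = 1.246×10^-5 s, so t/τ = 1.966 and e^(−t/τ) = 0.1400.
I_d = I_cond = (V₀/R) e^(−t/τ) = (1.298×10^-3)(0.1400) = 1.82×10^-4 A.

1.82×10^-4 A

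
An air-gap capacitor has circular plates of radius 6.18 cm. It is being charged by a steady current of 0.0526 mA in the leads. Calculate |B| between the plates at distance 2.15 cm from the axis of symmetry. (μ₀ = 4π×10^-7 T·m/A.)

5.92×10^-11 T

No conduction current crosses the gap, so I_d there equals the 5.26×10^-5 A in the leads.
An Ampèrian loop of radius r encloses a fraction (r/R)² of I_d. Then B·2πr = μ₀ I_d (r/R)², giving B = μ₀ I_d r/(2πR²) = 5.92×10^-11 T.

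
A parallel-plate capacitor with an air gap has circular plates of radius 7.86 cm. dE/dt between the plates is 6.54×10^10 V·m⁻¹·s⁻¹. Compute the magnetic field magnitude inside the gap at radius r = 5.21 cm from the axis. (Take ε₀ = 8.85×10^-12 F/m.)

1.89×10^-8 T

I_d = ε₀ dΦ_E/dt = ε₀ πR² (dE/dt) = (8.85×10^-12)(0.01941)(6.54×10^10) = 0.01123 A through the full plate area.
∮B·dl = μ₀ I_d,enc with I_d,enc = I_d r²/R² = 4.934×10^-3 A; so B = μ₀ I_d,enc/(2πr) = 1.89×10^-8 T.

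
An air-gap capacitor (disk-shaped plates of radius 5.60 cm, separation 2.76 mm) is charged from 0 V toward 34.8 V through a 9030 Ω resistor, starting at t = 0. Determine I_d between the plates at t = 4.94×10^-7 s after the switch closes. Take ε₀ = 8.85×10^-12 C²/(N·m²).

6.82×10^-4 A

C = ε₀A/d = (8.85×10^-12)(9.852×10^-3)/(2.76×10^-3) = 3.159×10^-11 F, so τ = RC = 2.853×10^-7 s.
The conduction current is I(t) = (V₀/R) e^(−t/τ), and the displacement current between the plates equals it.
t/τ = 1.732; I_d = (34.8/9030) · e^(−1.732) = (3.854×10^-3)(0.1769) = 6.82×10^-4 A.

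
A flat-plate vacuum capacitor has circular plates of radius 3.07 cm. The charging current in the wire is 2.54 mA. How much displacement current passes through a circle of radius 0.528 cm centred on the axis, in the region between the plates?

7.51×10^-5 A

By continuity the displacement current in the gap matches the conduction current: I_d = 2.54×10^-3 A.
The field is uniform, so I_d,enc = I_d (r/R)² = (2.54×10^-3)(0.528/3.07)² = 7.51×10^-5 A.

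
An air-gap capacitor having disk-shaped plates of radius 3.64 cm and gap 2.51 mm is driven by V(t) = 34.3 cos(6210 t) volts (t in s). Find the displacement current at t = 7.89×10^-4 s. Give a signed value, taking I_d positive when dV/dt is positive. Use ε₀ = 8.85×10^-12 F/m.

3.07×10^-6 A

dE/dt = (V₀ω/d)·−sin(ωt) with ωt = 4.89969 rad: (34.3)(6210)(0.9825)/(2.51×10^-3) = 8.338×10^7 V/(m·s).
I_d = ε₀ A dE/dt = (8.85×10^-12)(4.162×10^-3)(8.338×10^7) = 3.07×10^-6 A.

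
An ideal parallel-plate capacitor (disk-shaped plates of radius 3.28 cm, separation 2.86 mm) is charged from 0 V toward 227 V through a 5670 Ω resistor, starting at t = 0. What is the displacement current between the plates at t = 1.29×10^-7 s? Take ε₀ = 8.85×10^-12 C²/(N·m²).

C = ε₀A/d = (8.85×10^-12)(3.380×10^-3)/(2.86×10^-3) = 1.046×10^-11 F and τ = RC = 5.931×10^-8 s. I_d in the gap equals the RC charging current.
I_d(t) = (V₀/R) e^(−t/τ) = 0.04004 · e^(−2.175) = 4.55×10^-3 A.

4.55×10^-3 A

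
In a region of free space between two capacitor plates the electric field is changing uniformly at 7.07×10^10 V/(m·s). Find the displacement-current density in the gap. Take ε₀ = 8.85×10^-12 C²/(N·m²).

0.626 A/m²

J_d = ε₀ ∂E/∂t, so J_d = 0.626 A/m².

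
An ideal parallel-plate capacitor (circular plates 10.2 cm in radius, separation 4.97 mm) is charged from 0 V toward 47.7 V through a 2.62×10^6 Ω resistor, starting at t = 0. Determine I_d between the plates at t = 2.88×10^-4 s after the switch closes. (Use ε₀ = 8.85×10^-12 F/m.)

2.75×10^-6 A

C = ε₀A/d = (8.85×10^-12)(0.03269)/(4.97×10^-3) = 5.821×10^-11 F, so τ = RC = 1.525×10^-4 s.
The conduction current is I(t) = (V₀/R) e^(−t/τ), and the displacement current between the plates equals it.
t/τ = 1.889; I_d = (47.7/2.62×10^6) · e^(−1.889) = (1.821×10^-5)(0.1512) = 2.75×10^-6 A.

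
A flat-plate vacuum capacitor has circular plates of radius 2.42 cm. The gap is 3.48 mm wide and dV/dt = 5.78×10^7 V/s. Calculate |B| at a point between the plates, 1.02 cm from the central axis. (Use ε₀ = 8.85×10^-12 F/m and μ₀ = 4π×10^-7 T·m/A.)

9.42×10^-10 T

With E = V/d, dE/dt = 1.661×10^10 V/(m·s) and πR² = 1.840×10^-3 m², giving I_d = ε₀ πR² dE/dt = 2.705×10^-4 A.
For r < R the Ampère–Maxwell law gives B(2πr) = μ₀ I_d (r²/R²), so B = μ₀ I_d r/(2πR²) = (4π×10^-7)(2.705×10^-4)(0.0102)/(2π·0.0242²) = 9.42×10^-10 T.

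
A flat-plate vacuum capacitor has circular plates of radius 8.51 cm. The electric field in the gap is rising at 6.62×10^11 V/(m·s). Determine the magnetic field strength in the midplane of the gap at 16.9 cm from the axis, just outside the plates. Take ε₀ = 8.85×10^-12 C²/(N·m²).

Total displacement current: I_d = ε₀(πR²)(dE/dt) = (8.85×10^-12)(0.02275)(6.62×10^11) = 0.1333 A.
Outside the plates the loop encloses all of I_d, so B·2πr = μ₀ I_d and B = 1.58×10^-7 T.

1.58×10^-7 T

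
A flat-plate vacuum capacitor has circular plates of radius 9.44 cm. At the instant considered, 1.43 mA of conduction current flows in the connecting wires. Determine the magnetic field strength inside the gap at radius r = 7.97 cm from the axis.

2.56×10^-9 T

No conduction current crosses the gap, so I_d there equals the 1.43×10^-3 A in the leads.
∮B·dl = μ₀ I_d,enc with I_d,enc = I_d r²/R² = 1.019×10^-3 A; so B = μ₀ I_d,enc/(2πr) = 2.56×10^-9 T.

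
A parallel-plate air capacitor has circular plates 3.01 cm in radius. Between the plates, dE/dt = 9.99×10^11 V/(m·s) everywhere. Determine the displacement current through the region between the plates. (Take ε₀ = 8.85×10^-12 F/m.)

I_d = ε₀ A (dE/dt) = (8.85×10^-12)(2.846×10^-3 m²)(9.99×10^11) = 0.0252 A.

0.0252 A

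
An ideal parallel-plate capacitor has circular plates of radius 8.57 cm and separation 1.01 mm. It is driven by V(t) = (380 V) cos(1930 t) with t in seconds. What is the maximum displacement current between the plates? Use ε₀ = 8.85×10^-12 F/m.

The displacement current equals the conduction current C dV/dt, which peaks at C V₀ ω.
With C = ε₀A/d = (8.85×10^-12)(0.02307)/(1.01×10^-3) = 2.021×10^-10 F and ω = 1930 rad/s, I_d,max = (2.021×10^-10)(380)(1930) = 1.48×10^-4 A.

1.48×10^-4 A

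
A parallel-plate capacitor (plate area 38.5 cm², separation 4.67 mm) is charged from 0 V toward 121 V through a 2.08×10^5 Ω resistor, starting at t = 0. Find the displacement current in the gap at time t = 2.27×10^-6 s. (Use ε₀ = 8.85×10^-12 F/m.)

1.30×10^-4 A

C = ε₀A/d = (8.85×10^-12)(3.85×10^-3)/(4.67×10^-3) = 7.296×10^-12 F, so τ = RC = 1.518×10^-6 s.
The conduction current is I(t) = (V₀/R) e^(−t/τ), and the displacement current between the plates equals it.
t/τ = 1.495; I_d = (121/2.08×10^5) · e^(−1.495) = (5.817×10^-4)(0.2242) = 1.30×10^-4 A.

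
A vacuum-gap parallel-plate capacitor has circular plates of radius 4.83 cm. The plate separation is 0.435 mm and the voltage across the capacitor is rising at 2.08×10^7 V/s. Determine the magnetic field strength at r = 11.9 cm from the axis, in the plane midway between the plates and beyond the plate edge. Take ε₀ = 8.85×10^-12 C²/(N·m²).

dE/dt = (dV/dt)/d = 4.782×10^10 V/(m·s); I_d = ε₀(πR²)(dE/dt) = (8.85×10^-12)(7.329×10^-3)(4.782×10^10) = 3.102×10^-3 A.
With r > R the enclosed displacement current is the full I_d; B = μ₀ I_d / (2πr) = 5.21×10^-9 T.

5.21×10^-9 T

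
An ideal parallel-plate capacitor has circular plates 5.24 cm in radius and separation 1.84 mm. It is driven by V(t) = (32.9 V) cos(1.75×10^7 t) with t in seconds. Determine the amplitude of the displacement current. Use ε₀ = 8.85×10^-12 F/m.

The displacement current equals the conduction current C dV/dt, which peaks at C V₀ ω.
With C = ε₀A/d = (8.85×10^-12)(8.626×10^-3)/(1.84×10^-3) = 4.149×10^-11 F and ω = 1.75×10^7 rad/s, I_d,max = (4.149×10^-11)(32.9)(1.75×10^7) = 0.0239 A.

0.0239 A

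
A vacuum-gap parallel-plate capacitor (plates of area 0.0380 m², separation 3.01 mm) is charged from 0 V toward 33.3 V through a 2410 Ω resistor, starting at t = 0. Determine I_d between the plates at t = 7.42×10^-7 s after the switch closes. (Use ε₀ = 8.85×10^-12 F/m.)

C = ε₀A/d = (8.85×10^-12)(0.0380)/(3.01×10^-3) = 1.117×10^-10 F and τ = RC = 2.692×10^-7 s. I_d in the gap equals the RC charging current.
I_d(t) = (V₀/R) e^(−t/τ) = 0.01382 · e^(−2.756) = 8.78×10^-4 A.

8.78×10^-4 A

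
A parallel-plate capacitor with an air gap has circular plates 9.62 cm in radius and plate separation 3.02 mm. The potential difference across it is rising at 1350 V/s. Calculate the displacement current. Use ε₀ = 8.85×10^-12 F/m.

The field between the plates is E = V/d, so dE/dt = (1350)/(3.02×10^-3 m) = 4.470×10^5 V/(m·s).
I_d = ε₀ A (dE/dt) = (8.85×10^-12)(0.02907)(4.470×10^5) = 1.15×10^-7 A.

1.15×10^-7 A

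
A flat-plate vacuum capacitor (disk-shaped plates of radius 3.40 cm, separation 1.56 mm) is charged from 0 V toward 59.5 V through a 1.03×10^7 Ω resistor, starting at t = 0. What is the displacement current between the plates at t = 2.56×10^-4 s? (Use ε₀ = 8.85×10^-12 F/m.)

1.73×10^-6 A

C = ε₀A/d = (8.85×10^-12)(3.632×10^-3)/(1.56×10^-3) = 2.060×10^-11 F, so τ = RC = 2.122×10^-4 s.
The conduction current is I(t) = (V₀/R) e^(−t/τ), and the displacement current between the plates equals it.
t/τ = 1.206; I_d = (59.5/1.03×10^7) · e^(−1.206) = (5.777×10^-6)(0.2994) = 1.73×10^-6 A.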